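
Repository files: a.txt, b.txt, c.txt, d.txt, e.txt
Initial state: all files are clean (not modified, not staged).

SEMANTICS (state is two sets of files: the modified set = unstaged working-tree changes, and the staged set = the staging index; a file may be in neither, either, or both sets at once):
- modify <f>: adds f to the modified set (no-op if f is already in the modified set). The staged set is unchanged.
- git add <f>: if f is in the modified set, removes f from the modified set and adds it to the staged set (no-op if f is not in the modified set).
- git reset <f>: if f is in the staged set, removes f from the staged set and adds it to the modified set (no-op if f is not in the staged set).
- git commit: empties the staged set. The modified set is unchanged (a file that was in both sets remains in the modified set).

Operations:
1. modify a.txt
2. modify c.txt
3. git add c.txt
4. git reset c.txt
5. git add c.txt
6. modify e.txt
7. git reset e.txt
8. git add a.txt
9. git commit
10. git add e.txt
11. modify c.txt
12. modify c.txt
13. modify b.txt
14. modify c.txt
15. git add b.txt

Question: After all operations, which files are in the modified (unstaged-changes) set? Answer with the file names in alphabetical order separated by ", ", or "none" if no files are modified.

After op 1 (modify a.txt): modified={a.txt} staged={none}
After op 2 (modify c.txt): modified={a.txt, c.txt} staged={none}
After op 3 (git add c.txt): modified={a.txt} staged={c.txt}
After op 4 (git reset c.txt): modified={a.txt, c.txt} staged={none}
After op 5 (git add c.txt): modified={a.txt} staged={c.txt}
After op 6 (modify e.txt): modified={a.txt, e.txt} staged={c.txt}
After op 7 (git reset e.txt): modified={a.txt, e.txt} staged={c.txt}
After op 8 (git add a.txt): modified={e.txt} staged={a.txt, c.txt}
After op 9 (git commit): modified={e.txt} staged={none}
After op 10 (git add e.txt): modified={none} staged={e.txt}
After op 11 (modify c.txt): modified={c.txt} staged={e.txt}
After op 12 (modify c.txt): modified={c.txt} staged={e.txt}
After op 13 (modify b.txt): modified={b.txt, c.txt} staged={e.txt}
After op 14 (modify c.txt): modified={b.txt, c.txt} staged={e.txt}
After op 15 (git add b.txt): modified={c.txt} staged={b.txt, e.txt}

Answer: c.txt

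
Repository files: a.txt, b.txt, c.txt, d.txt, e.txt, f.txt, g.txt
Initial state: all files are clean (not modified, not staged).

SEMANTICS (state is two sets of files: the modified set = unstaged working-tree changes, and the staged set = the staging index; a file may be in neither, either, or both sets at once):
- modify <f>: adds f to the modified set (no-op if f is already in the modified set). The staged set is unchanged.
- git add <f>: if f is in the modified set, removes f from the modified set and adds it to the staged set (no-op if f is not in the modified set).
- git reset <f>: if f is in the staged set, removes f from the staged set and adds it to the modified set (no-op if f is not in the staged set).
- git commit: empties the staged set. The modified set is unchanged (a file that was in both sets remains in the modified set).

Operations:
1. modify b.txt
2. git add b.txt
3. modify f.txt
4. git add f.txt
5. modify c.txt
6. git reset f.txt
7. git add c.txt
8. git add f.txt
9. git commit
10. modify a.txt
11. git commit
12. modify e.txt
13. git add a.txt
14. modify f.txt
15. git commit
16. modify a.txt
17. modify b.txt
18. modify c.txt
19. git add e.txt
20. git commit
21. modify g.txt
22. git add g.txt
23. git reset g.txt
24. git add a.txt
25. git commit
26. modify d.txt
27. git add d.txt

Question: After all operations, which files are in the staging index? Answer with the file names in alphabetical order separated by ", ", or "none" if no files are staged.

After op 1 (modify b.txt): modified={b.txt} staged={none}
After op 2 (git add b.txt): modified={none} staged={b.txt}
After op 3 (modify f.txt): modified={f.txt} staged={b.txt}
After op 4 (git add f.txt): modified={none} staged={b.txt, f.txt}
After op 5 (modify c.txt): modified={c.txt} staged={b.txt, f.txt}
After op 6 (git reset f.txt): modified={c.txt, f.txt} staged={b.txt}
After op 7 (git add c.txt): modified={f.txt} staged={b.txt, c.txt}
After op 8 (git add f.txt): modified={none} staged={b.txt, c.txt, f.txt}
After op 9 (git commit): modified={none} staged={none}
After op 10 (modify a.txt): modified={a.txt} staged={none}
After op 11 (git commit): modified={a.txt} staged={none}
After op 12 (modify e.txt): modified={a.txt, e.txt} staged={none}
After op 13 (git add a.txt): modified={e.txt} staged={a.txt}
After op 14 (modify f.txt): modified={e.txt, f.txt} staged={a.txt}
After op 15 (git commit): modified={e.txt, f.txt} staged={none}
After op 16 (modify a.txt): modified={a.txt, e.txt, f.txt} staged={none}
After op 17 (modify b.txt): modified={a.txt, b.txt, e.txt, f.txt} staged={none}
After op 18 (modify c.txt): modified={a.txt, b.txt, c.txt, e.txt, f.txt} staged={none}
After op 19 (git add e.txt): modified={a.txt, b.txt, c.txt, f.txt} staged={e.txt}
After op 20 (git commit): modified={a.txt, b.txt, c.txt, f.txt} staged={none}
After op 21 (modify g.txt): modified={a.txt, b.txt, c.txt, f.txt, g.txt} staged={none}
After op 22 (git add g.txt): modified={a.txt, b.txt, c.txt, f.txt} staged={g.txt}
After op 23 (git reset g.txt): modified={a.txt, b.txt, c.txt, f.txt, g.txt} staged={none}
After op 24 (git add a.txt): modified={b.txt, c.txt, f.txt, g.txt} staged={a.txt}
After op 25 (git commit): modified={b.txt, c.txt, f.txt, g.txt} staged={none}
After op 26 (modify d.txt): modified={b.txt, c.txt, d.txt, f.txt, g.txt} staged={none}
After op 27 (git add d.txt): modified={b.txt, c.txt, f.txt, g.txt} staged={d.txt}

Answer: d.txt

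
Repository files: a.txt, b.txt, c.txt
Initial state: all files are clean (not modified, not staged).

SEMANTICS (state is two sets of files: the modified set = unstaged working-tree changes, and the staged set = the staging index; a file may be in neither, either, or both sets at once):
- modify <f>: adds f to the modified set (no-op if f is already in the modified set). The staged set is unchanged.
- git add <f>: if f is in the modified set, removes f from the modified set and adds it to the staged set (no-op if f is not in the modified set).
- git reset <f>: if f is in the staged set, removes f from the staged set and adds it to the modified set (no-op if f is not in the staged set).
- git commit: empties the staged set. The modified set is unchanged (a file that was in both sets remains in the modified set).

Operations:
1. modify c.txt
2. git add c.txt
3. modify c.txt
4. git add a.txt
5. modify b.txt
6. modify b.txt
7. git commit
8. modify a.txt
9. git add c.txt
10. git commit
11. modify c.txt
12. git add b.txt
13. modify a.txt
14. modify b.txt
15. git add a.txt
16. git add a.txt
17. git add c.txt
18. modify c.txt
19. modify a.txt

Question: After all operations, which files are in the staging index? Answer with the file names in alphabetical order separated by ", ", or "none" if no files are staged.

Answer: a.txt, b.txt, c.txt

Derivation:
After op 1 (modify c.txt): modified={c.txt} staged={none}
After op 2 (git add c.txt): modified={none} staged={c.txt}
After op 3 (modify c.txt): modified={c.txt} staged={c.txt}
After op 4 (git add a.txt): modified={c.txt} staged={c.txt}
After op 5 (modify b.txt): modified={b.txt, c.txt} staged={c.txt}
After op 6 (modify b.txt): modified={b.txt, c.txt} staged={c.txt}
After op 7 (git commit): modified={b.txt, c.txt} staged={none}
After op 8 (modify a.txt): modified={a.txt, b.txt, c.txt} staged={none}
After op 9 (git add c.txt): modified={a.txt, b.txt} staged={c.txt}
After op 10 (git commit): modified={a.txt, b.txt} staged={none}
After op 11 (modify c.txt): modified={a.txt, b.txt, c.txt} staged={none}
After op 12 (git add b.txt): modified={a.txt, c.txt} staged={b.txt}
After op 13 (modify a.txt): modified={a.txt, c.txt} staged={b.txt}
After op 14 (modify b.txt): modified={a.txt, b.txt, c.txt} staged={b.txt}
After op 15 (git add a.txt): modified={b.txt, c.txt} staged={a.txt, b.txt}
After op 16 (git add a.txt): modified={b.txt, c.txt} staged={a.txt, b.txt}
After op 17 (git add c.txt): modified={b.txt} staged={a.txt, b.txt, c.txt}
After op 18 (modify c.txt): modified={b.txt, c.txt} staged={a.txt, b.txt, c.txt}
After op 19 (modify a.txt): modified={a.txt, b.txt, c.txt} staged={a.txt, b.txt, c.txt}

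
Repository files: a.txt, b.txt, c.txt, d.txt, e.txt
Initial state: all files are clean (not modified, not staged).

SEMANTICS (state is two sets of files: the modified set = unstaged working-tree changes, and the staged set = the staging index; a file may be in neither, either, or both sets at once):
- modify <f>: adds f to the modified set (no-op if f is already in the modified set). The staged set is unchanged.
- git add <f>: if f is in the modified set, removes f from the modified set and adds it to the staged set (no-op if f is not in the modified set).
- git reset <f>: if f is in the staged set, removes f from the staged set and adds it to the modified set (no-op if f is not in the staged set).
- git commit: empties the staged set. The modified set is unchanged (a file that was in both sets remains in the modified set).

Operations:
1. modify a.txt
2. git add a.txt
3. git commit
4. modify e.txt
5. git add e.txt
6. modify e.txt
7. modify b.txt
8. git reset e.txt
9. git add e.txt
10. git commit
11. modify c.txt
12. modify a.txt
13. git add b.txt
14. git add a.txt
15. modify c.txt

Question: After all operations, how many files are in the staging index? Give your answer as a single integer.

After op 1 (modify a.txt): modified={a.txt} staged={none}
After op 2 (git add a.txt): modified={none} staged={a.txt}
After op 3 (git commit): modified={none} staged={none}
After op 4 (modify e.txt): modified={e.txt} staged={none}
After op 5 (git add e.txt): modified={none} staged={e.txt}
After op 6 (modify e.txt): modified={e.txt} staged={e.txt}
After op 7 (modify b.txt): modified={b.txt, e.txt} staged={e.txt}
After op 8 (git reset e.txt): modified={b.txt, e.txt} staged={none}
After op 9 (git add e.txt): modified={b.txt} staged={e.txt}
After op 10 (git commit): modified={b.txt} staged={none}
After op 11 (modify c.txt): modified={b.txt, c.txt} staged={none}
After op 12 (modify a.txt): modified={a.txt, b.txt, c.txt} staged={none}
After op 13 (git add b.txt): modified={a.txt, c.txt} staged={b.txt}
After op 14 (git add a.txt): modified={c.txt} staged={a.txt, b.txt}
After op 15 (modify c.txt): modified={c.txt} staged={a.txt, b.txt}
Final staged set: {a.txt, b.txt} -> count=2

Answer: 2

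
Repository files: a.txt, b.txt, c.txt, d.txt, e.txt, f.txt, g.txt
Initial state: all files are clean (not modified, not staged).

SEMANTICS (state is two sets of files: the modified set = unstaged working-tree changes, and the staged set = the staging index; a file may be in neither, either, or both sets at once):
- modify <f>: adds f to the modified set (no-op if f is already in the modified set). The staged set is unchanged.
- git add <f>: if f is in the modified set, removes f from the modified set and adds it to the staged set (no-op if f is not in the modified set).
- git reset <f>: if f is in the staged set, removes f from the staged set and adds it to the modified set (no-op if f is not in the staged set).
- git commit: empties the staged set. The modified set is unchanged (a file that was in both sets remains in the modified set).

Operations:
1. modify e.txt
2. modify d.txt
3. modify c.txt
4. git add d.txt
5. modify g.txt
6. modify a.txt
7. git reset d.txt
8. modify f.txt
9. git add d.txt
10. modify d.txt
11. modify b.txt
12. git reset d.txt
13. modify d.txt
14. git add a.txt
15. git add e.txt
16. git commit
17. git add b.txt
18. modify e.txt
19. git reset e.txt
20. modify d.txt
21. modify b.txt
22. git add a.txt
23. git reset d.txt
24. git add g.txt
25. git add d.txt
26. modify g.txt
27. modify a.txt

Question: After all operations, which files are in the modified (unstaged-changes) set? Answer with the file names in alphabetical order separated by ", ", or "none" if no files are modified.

After op 1 (modify e.txt): modified={e.txt} staged={none}
After op 2 (modify d.txt): modified={d.txt, e.txt} staged={none}
After op 3 (modify c.txt): modified={c.txt, d.txt, e.txt} staged={none}
After op 4 (git add d.txt): modified={c.txt, e.txt} staged={d.txt}
After op 5 (modify g.txt): modified={c.txt, e.txt, g.txt} staged={d.txt}
After op 6 (modify a.txt): modified={a.txt, c.txt, e.txt, g.txt} staged={d.txt}
After op 7 (git reset d.txt): modified={a.txt, c.txt, d.txt, e.txt, g.txt} staged={none}
After op 8 (modify f.txt): modified={a.txt, c.txt, d.txt, e.txt, f.txt, g.txt} staged={none}
After op 9 (git add d.txt): modified={a.txt, c.txt, e.txt, f.txt, g.txt} staged={d.txt}
After op 10 (modify d.txt): modified={a.txt, c.txt, d.txt, e.txt, f.txt, g.txt} staged={d.txt}
After op 11 (modify b.txt): modified={a.txt, b.txt, c.txt, d.txt, e.txt, f.txt, g.txt} staged={d.txt}
After op 12 (git reset d.txt): modified={a.txt, b.txt, c.txt, d.txt, e.txt, f.txt, g.txt} staged={none}
After op 13 (modify d.txt): modified={a.txt, b.txt, c.txt, d.txt, e.txt, f.txt, g.txt} staged={none}
After op 14 (git add a.txt): modified={b.txt, c.txt, d.txt, e.txt, f.txt, g.txt} staged={a.txt}
After op 15 (git add e.txt): modified={b.txt, c.txt, d.txt, f.txt, g.txt} staged={a.txt, e.txt}
After op 16 (git commit): modified={b.txt, c.txt, d.txt, f.txt, g.txt} staged={none}
After op 17 (git add b.txt): modified={c.txt, d.txt, f.txt, g.txt} staged={b.txt}
After op 18 (modify e.txt): modified={c.txt, d.txt, e.txt, f.txt, g.txt} staged={b.txt}
After op 19 (git reset e.txt): modified={c.txt, d.txt, e.txt, f.txt, g.txt} staged={b.txt}
After op 20 (modify d.txt): modified={c.txt, d.txt, e.txt, f.txt, g.txt} staged={b.txt}
After op 21 (modify b.txt): modified={b.txt, c.txt, d.txt, e.txt, f.txt, g.txt} staged={b.txt}
After op 22 (git add a.txt): modified={b.txt, c.txt, d.txt, e.txt, f.txt, g.txt} staged={b.txt}
After op 23 (git reset d.txt): modified={b.txt, c.txt, d.txt, e.txt, f.txt, g.txt} staged={b.txt}
After op 24 (git add g.txt): modified={b.txt, c.txt, d.txt, e.txt, f.txt} staged={b.txt, g.txt}
After op 25 (git add d.txt): modified={b.txt, c.txt, e.txt, f.txt} staged={b.txt, d.txt, g.txt}
After op 26 (modify g.txt): modified={b.txt, c.txt, e.txt, f.txt, g.txt} staged={b.txt, d.txt, g.txt}
After op 27 (modify a.txt): modified={a.txt, b.txt, c.txt, e.txt, f.txt, g.txt} staged={b.txt, d.txt, g.txt}

Answer: a.txt, b.txt, c.txt, e.txt, f.txt, g.txt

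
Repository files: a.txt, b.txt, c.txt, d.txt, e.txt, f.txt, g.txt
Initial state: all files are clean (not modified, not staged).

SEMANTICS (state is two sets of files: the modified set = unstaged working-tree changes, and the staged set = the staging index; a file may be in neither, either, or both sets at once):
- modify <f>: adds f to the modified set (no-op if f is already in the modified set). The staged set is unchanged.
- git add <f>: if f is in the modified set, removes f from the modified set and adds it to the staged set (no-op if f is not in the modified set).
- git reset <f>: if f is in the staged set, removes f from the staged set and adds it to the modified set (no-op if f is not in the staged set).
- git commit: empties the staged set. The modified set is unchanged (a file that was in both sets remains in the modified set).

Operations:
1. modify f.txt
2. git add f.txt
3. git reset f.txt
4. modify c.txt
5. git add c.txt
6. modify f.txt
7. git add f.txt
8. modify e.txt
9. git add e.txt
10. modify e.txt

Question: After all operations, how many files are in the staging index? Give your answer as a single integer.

Answer: 3

Derivation:
After op 1 (modify f.txt): modified={f.txt} staged={none}
After op 2 (git add f.txt): modified={none} staged={f.txt}
After op 3 (git reset f.txt): modified={f.txt} staged={none}
After op 4 (modify c.txt): modified={c.txt, f.txt} staged={none}
After op 5 (git add c.txt): modified={f.txt} staged={c.txt}
After op 6 (modify f.txt): modified={f.txt} staged={c.txt}
After op 7 (git add f.txt): modified={none} staged={c.txt, f.txt}
After op 8 (modify e.txt): modified={e.txt} staged={c.txt, f.txt}
After op 9 (git add e.txt): modified={none} staged={c.txt, e.txt, f.txt}
After op 10 (modify e.txt): modified={e.txt} staged={c.txt, e.txt, f.txt}
Final staged set: {c.txt, e.txt, f.txt} -> count=3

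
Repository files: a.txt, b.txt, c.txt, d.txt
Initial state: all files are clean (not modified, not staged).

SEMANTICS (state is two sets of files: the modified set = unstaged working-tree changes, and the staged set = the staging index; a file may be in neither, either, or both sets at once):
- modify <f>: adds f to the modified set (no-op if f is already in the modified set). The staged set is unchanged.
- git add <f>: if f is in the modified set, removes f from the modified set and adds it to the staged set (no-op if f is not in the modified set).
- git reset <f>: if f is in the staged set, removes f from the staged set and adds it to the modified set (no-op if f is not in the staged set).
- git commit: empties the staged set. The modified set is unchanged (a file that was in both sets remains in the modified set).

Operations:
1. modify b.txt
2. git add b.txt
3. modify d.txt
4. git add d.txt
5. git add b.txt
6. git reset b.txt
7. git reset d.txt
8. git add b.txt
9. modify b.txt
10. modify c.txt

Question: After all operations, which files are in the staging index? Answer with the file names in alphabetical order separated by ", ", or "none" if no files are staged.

After op 1 (modify b.txt): modified={b.txt} staged={none}
After op 2 (git add b.txt): modified={none} staged={b.txt}
After op 3 (modify d.txt): modified={d.txt} staged={b.txt}
After op 4 (git add d.txt): modified={none} staged={b.txt, d.txt}
After op 5 (git add b.txt): modified={none} staged={b.txt, d.txt}
After op 6 (git reset b.txt): modified={b.txt} staged={d.txt}
After op 7 (git reset d.txt): modified={b.txt, d.txt} staged={none}
After op 8 (git add b.txt): modified={d.txt} staged={b.txt}
After op 9 (modify b.txt): modified={b.txt, d.txt} staged={b.txt}
After op 10 (modify c.txt): modified={b.txt, c.txt, d.txt} staged={b.txt}

Answer: b.txt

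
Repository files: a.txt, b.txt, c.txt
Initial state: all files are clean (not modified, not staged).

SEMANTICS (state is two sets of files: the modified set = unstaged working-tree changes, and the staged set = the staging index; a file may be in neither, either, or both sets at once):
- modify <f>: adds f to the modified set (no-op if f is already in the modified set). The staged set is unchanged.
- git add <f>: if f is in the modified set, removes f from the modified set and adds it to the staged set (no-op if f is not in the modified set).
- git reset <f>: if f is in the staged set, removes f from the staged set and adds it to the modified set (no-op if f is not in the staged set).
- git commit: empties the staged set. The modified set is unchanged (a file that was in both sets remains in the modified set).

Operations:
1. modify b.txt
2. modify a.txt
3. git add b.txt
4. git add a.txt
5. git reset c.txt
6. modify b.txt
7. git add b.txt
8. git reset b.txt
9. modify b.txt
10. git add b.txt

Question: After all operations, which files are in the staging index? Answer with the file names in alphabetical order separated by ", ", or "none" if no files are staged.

After op 1 (modify b.txt): modified={b.txt} staged={none}
After op 2 (modify a.txt): modified={a.txt, b.txt} staged={none}
After op 3 (git add b.txt): modified={a.txt} staged={b.txt}
After op 4 (git add a.txt): modified={none} staged={a.txt, b.txt}
After op 5 (git reset c.txt): modified={none} staged={a.txt, b.txt}
After op 6 (modify b.txt): modified={b.txt} staged={a.txt, b.txt}
After op 7 (git add b.txt): modified={none} staged={a.txt, b.txt}
After op 8 (git reset b.txt): modified={b.txt} staged={a.txt}
After op 9 (modify b.txt): modified={b.txt} staged={a.txt}
After op 10 (git add b.txt): modified={none} staged={a.txt, b.txt}

Answer: a.txt, b.txt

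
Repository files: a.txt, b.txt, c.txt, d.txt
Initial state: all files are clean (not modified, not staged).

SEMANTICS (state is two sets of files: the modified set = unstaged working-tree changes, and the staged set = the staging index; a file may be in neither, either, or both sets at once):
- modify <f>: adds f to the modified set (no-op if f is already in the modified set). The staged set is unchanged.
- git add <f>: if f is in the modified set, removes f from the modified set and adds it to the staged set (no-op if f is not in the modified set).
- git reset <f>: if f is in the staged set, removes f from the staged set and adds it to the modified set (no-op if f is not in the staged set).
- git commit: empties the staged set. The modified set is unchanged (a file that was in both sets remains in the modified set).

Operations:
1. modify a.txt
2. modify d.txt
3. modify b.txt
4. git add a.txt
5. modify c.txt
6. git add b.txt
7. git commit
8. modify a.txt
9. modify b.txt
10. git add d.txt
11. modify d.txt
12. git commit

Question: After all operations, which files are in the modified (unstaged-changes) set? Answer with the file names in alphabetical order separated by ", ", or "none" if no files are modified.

After op 1 (modify a.txt): modified={a.txt} staged={none}
After op 2 (modify d.txt): modified={a.txt, d.txt} staged={none}
After op 3 (modify b.txt): modified={a.txt, b.txt, d.txt} staged={none}
After op 4 (git add a.txt): modified={b.txt, d.txt} staged={a.txt}
After op 5 (modify c.txt): modified={b.txt, c.txt, d.txt} staged={a.txt}
After op 6 (git add b.txt): modified={c.txt, d.txt} staged={a.txt, b.txt}
After op 7 (git commit): modified={c.txt, d.txt} staged={none}
After op 8 (modify a.txt): modified={a.txt, c.txt, d.txt} staged={none}
After op 9 (modify b.txt): modified={a.txt, b.txt, c.txt, d.txt} staged={none}
After op 10 (git add d.txt): modified={a.txt, b.txt, c.txt} staged={d.txt}
After op 11 (modify d.txt): modified={a.txt, b.txt, c.txt, d.txt} staged={d.txt}
After op 12 (git commit): modified={a.txt, b.txt, c.txt, d.txt} staged={none}

Answer: a.txt, b.txt, c.txt, d.txt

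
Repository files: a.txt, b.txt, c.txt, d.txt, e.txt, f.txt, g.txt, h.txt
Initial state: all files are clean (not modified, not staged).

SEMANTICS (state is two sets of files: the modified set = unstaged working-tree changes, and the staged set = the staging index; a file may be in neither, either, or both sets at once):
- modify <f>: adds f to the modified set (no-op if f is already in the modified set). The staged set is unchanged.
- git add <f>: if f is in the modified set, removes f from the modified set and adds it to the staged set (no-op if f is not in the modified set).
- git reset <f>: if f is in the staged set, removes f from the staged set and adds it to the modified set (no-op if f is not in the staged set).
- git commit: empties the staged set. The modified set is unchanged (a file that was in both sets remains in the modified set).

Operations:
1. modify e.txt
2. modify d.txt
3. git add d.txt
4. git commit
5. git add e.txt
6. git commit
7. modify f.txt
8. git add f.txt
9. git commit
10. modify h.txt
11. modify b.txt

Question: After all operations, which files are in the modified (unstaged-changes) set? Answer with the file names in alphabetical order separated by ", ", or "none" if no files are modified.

After op 1 (modify e.txt): modified={e.txt} staged={none}
After op 2 (modify d.txt): modified={d.txt, e.txt} staged={none}
After op 3 (git add d.txt): modified={e.txt} staged={d.txt}
After op 4 (git commit): modified={e.txt} staged={none}
After op 5 (git add e.txt): modified={none} staged={e.txt}
After op 6 (git commit): modified={none} staged={none}
After op 7 (modify f.txt): modified={f.txt} staged={none}
After op 8 (git add f.txt): modified={none} staged={f.txt}
After op 9 (git commit): modified={none} staged={none}
After op 10 (modify h.txt): modified={h.txt} staged={none}
After op 11 (modify b.txt): modified={b.txt, h.txt} staged={none}

Answer: b.txt, h.txt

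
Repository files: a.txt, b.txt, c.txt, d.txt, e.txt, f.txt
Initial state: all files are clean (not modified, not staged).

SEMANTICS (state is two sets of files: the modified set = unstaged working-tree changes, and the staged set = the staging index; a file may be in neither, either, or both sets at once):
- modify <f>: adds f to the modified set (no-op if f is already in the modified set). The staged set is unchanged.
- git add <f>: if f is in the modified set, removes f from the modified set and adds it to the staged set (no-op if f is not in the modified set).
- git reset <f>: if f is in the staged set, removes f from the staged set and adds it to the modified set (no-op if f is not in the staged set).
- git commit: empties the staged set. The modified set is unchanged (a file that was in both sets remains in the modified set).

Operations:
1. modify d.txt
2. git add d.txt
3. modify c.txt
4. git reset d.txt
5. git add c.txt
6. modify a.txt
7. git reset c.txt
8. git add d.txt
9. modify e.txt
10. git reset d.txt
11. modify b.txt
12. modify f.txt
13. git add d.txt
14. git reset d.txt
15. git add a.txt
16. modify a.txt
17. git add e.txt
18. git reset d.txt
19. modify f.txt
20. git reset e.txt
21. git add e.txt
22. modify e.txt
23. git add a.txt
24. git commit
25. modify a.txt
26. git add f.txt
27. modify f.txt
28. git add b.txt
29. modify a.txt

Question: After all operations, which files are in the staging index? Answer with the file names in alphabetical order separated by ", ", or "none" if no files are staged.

Answer: b.txt, f.txt

Derivation:
After op 1 (modify d.txt): modified={d.txt} staged={none}
After op 2 (git add d.txt): modified={none} staged={d.txt}
After op 3 (modify c.txt): modified={c.txt} staged={d.txt}
After op 4 (git reset d.txt): modified={c.txt, d.txt} staged={none}
After op 5 (git add c.txt): modified={d.txt} staged={c.txt}
After op 6 (modify a.txt): modified={a.txt, d.txt} staged={c.txt}
After op 7 (git reset c.txt): modified={a.txt, c.txt, d.txt} staged={none}
After op 8 (git add d.txt): modified={a.txt, c.txt} staged={d.txt}
After op 9 (modify e.txt): modified={a.txt, c.txt, e.txt} staged={d.txt}
After op 10 (git reset d.txt): modified={a.txt, c.txt, d.txt, e.txt} staged={none}
After op 11 (modify b.txt): modified={a.txt, b.txt, c.txt, d.txt, e.txt} staged={none}
After op 12 (modify f.txt): modified={a.txt, b.txt, c.txt, d.txt, e.txt, f.txt} staged={none}
After op 13 (git add d.txt): modified={a.txt, b.txt, c.txt, e.txt, f.txt} staged={d.txt}
After op 14 (git reset d.txt): modified={a.txt, b.txt, c.txt, d.txt, e.txt, f.txt} staged={none}
After op 15 (git add a.txt): modified={b.txt, c.txt, d.txt, e.txt, f.txt} staged={a.txt}
After op 16 (modify a.txt): modified={a.txt, b.txt, c.txt, d.txt, e.txt, f.txt} staged={a.txt}
After op 17 (git add e.txt): modified={a.txt, b.txt, c.txt, d.txt, f.txt} staged={a.txt, e.txt}
After op 18 (git reset d.txt): modified={a.txt, b.txt, c.txt, d.txt, f.txt} staged={a.txt, e.txt}
After op 19 (modify f.txt): modified={a.txt, b.txt, c.txt, d.txt, f.txt} staged={a.txt, e.txt}
After op 20 (git reset e.txt): modified={a.txt, b.txt, c.txt, d.txt, e.txt, f.txt} staged={a.txt}
After op 21 (git add e.txt): modified={a.txt, b.txt, c.txt, d.txt, f.txt} staged={a.txt, e.txt}
After op 22 (modify e.txt): modified={a.txt, b.txt, c.txt, d.txt, e.txt, f.txt} staged={a.txt, e.txt}
After op 23 (git add a.txt): modified={b.txt, c.txt, d.txt, e.txt, f.txt} staged={a.txt, e.txt}
After op 24 (git commit): modified={b.txt, c.txt, d.txt, e.txt, f.txt} staged={none}
After op 25 (modify a.txt): modified={a.txt, b.txt, c.txt, d.txt, e.txt, f.txt} staged={none}
After op 26 (git add f.txt): modified={a.txt, b.txt, c.txt, d.txt, e.txt} staged={f.txt}
After op 27 (modify f.txt): modified={a.txt, b.txt, c.txt, d.txt, e.txt, f.txt} staged={f.txt}
After op 28 (git add b.txt): modified={a.txt, c.txt, d.txt, e.txt, f.txt} staged={b.txt, f.txt}
After op 29 (modify a.txt): modified={a.txt, c.txt, d.txt, e.txt, f.txt} staged={b.txt, f.txt}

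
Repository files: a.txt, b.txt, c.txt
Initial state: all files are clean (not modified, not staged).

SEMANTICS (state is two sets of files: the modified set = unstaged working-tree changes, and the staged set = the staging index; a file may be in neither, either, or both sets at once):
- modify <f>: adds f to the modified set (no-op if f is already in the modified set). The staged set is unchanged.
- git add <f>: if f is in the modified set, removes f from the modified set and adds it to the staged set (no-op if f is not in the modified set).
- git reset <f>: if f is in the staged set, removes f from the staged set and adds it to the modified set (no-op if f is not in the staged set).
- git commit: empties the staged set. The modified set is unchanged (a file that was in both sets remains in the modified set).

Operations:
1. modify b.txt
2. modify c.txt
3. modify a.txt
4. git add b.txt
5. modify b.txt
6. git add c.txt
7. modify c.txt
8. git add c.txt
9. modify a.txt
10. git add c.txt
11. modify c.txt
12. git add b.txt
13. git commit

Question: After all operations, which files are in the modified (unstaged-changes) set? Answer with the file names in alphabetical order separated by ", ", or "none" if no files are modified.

After op 1 (modify b.txt): modified={b.txt} staged={none}
After op 2 (modify c.txt): modified={b.txt, c.txt} staged={none}
After op 3 (modify a.txt): modified={a.txt, b.txt, c.txt} staged={none}
After op 4 (git add b.txt): modified={a.txt, c.txt} staged={b.txt}
After op 5 (modify b.txt): modified={a.txt, b.txt, c.txt} staged={b.txt}
After op 6 (git add c.txt): modified={a.txt, b.txt} staged={b.txt, c.txt}
After op 7 (modify c.txt): modified={a.txt, b.txt, c.txt} staged={b.txt, c.txt}
After op 8 (git add c.txt): modified={a.txt, b.txt} staged={b.txt, c.txt}
After op 9 (modify a.txt): modified={a.txt, b.txt} staged={b.txt, c.txt}
After op 10 (git add c.txt): modified={a.txt, b.txt} staged={b.txt, c.txt}
After op 11 (modify c.txt): modified={a.txt, b.txt, c.txt} staged={b.txt, c.txt}
After op 12 (git add b.txt): modified={a.txt, c.txt} staged={b.txt, c.txt}
After op 13 (git commit): modified={a.txt, c.txt} staged={none}

Answer: a.txt, c.txt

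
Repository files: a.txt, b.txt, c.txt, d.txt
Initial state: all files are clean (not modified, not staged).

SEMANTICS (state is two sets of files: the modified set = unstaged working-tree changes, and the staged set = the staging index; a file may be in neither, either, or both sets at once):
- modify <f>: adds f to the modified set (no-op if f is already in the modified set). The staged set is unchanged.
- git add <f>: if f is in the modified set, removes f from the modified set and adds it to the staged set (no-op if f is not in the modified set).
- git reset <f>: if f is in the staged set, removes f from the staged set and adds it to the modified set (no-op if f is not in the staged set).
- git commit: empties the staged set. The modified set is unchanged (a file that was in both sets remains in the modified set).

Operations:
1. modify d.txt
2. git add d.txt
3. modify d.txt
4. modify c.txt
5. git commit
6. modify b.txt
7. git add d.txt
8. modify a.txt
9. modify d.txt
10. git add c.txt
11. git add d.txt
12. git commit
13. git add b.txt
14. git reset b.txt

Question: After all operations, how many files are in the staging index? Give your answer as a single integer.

After op 1 (modify d.txt): modified={d.txt} staged={none}
After op 2 (git add d.txt): modified={none} staged={d.txt}
After op 3 (modify d.txt): modified={d.txt} staged={d.txt}
After op 4 (modify c.txt): modified={c.txt, d.txt} staged={d.txt}
After op 5 (git commit): modified={c.txt, d.txt} staged={none}
After op 6 (modify b.txt): modified={b.txt, c.txt, d.txt} staged={none}
After op 7 (git add d.txt): modified={b.txt, c.txt} staged={d.txt}
After op 8 (modify a.txt): modified={a.txt, b.txt, c.txt} staged={d.txt}
After op 9 (modify d.txt): modified={a.txt, b.txt, c.txt, d.txt} staged={d.txt}
After op 10 (git add c.txt): modified={a.txt, b.txt, d.txt} staged={c.txt, d.txt}
After op 11 (git add d.txt): modified={a.txt, b.txt} staged={c.txt, d.txt}
After op 12 (git commit): modified={a.txt, b.txt} staged={none}
After op 13 (git add b.txt): modified={a.txt} staged={b.txt}
After op 14 (git reset b.txt): modified={a.txt, b.txt} staged={none}
Final staged set: {none} -> count=0

Answer: 0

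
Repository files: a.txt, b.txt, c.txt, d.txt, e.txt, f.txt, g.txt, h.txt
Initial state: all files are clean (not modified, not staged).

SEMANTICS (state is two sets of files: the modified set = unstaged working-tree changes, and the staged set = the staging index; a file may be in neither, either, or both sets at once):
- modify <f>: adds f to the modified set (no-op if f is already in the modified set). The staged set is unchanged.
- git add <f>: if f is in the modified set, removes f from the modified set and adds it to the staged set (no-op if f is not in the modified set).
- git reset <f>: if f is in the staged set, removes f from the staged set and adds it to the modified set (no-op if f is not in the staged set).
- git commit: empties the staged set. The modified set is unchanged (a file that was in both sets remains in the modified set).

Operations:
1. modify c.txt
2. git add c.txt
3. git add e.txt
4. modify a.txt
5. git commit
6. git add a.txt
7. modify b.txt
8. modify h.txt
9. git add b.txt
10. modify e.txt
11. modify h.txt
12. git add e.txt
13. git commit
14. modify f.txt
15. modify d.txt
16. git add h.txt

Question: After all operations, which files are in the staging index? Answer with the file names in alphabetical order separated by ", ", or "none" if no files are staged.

Answer: h.txt

Derivation:
After op 1 (modify c.txt): modified={c.txt} staged={none}
After op 2 (git add c.txt): modified={none} staged={c.txt}
After op 3 (git add e.txt): modified={none} staged={c.txt}
After op 4 (modify a.txt): modified={a.txt} staged={c.txt}
After op 5 (git commit): modified={a.txt} staged={none}
After op 6 (git add a.txt): modified={none} staged={a.txt}
After op 7 (modify b.txt): modified={b.txt} staged={a.txt}
After op 8 (modify h.txt): modified={b.txt, h.txt} staged={a.txt}
After op 9 (git add b.txt): modified={h.txt} staged={a.txt, b.txt}
After op 10 (modify e.txt): modified={e.txt, h.txt} staged={a.txt, b.txt}
After op 11 (modify h.txt): modified={e.txt, h.txt} staged={a.txt, b.txt}
After op 12 (git add e.txt): modified={h.txt} staged={a.txt, b.txt, e.txt}
After op 13 (git commit): modified={h.txt} staged={none}
After op 14 (modify f.txt): modified={f.txt, h.txt} staged={none}
After op 15 (modify d.txt): modified={d.txt, f.txt, h.txt} staged={none}
After op 16 (git add h.txt): modified={d.txt, f.txt} staged={h.txt}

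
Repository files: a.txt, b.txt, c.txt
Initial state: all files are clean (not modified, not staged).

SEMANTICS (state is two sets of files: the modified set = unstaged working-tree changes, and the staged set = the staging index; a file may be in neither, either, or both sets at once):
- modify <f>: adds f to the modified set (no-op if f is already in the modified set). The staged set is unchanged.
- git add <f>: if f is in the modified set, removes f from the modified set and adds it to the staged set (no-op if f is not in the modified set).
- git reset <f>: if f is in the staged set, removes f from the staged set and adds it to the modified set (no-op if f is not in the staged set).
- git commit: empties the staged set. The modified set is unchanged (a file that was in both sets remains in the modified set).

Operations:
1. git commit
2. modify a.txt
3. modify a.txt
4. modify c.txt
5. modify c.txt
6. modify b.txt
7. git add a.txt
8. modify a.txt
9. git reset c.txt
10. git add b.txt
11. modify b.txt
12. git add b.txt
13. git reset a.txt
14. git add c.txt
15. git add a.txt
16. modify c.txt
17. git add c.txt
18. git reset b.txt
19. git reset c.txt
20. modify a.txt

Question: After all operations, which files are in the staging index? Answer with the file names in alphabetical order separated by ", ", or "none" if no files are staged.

After op 1 (git commit): modified={none} staged={none}
After op 2 (modify a.txt): modified={a.txt} staged={none}
After op 3 (modify a.txt): modified={a.txt} staged={none}
After op 4 (modify c.txt): modified={a.txt, c.txt} staged={none}
After op 5 (modify c.txt): modified={a.txt, c.txt} staged={none}
After op 6 (modify b.txt): modified={a.txt, b.txt, c.txt} staged={none}
After op 7 (git add a.txt): modified={b.txt, c.txt} staged={a.txt}
After op 8 (modify a.txt): modified={a.txt, b.txt, c.txt} staged={a.txt}
After op 9 (git reset c.txt): modified={a.txt, b.txt, c.txt} staged={a.txt}
After op 10 (git add b.txt): modified={a.txt, c.txt} staged={a.txt, b.txt}
After op 11 (modify b.txt): modified={a.txt, b.txt, c.txt} staged={a.txt, b.txt}
After op 12 (git add b.txt): modified={a.txt, c.txt} staged={a.txt, b.txt}
After op 13 (git reset a.txt): modified={a.txt, c.txt} staged={b.txt}
After op 14 (git add c.txt): modified={a.txt} staged={b.txt, c.txt}
After op 15 (git add a.txt): modified={none} staged={a.txt, b.txt, c.txt}
After op 16 (modify c.txt): modified={c.txt} staged={a.txt, b.txt, c.txt}
After op 17 (git add c.txt): modified={none} staged={a.txt, b.txt, c.txt}
After op 18 (git reset b.txt): modified={b.txt} staged={a.txt, c.txt}
After op 19 (git reset c.txt): modified={b.txt, c.txt} staged={a.txt}
After op 20 (modify a.txt): modified={a.txt, b.txt, c.txt} staged={a.txt}

Answer: a.txt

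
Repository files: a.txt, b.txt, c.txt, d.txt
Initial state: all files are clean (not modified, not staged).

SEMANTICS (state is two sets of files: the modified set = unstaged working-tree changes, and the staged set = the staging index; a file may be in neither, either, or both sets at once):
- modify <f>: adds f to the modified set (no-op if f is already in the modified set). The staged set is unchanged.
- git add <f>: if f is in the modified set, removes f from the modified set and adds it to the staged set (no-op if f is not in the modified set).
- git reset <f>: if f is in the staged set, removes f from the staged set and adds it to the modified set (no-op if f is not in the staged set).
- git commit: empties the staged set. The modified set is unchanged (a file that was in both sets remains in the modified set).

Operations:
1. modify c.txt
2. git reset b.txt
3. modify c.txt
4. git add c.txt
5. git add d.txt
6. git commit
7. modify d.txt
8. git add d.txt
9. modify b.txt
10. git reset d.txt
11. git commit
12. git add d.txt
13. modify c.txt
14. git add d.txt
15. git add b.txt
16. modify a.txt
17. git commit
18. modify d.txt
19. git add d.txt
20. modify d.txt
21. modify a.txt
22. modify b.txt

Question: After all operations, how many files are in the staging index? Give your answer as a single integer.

Answer: 1

Derivation:
After op 1 (modify c.txt): modified={c.txt} staged={none}
After op 2 (git reset b.txt): modified={c.txt} staged={none}
After op 3 (modify c.txt): modified={c.txt} staged={none}
After op 4 (git add c.txt): modified={none} staged={c.txt}
After op 5 (git add d.txt): modified={none} staged={c.txt}
After op 6 (git commit): modified={none} staged={none}
After op 7 (modify d.txt): modified={d.txt} staged={none}
After op 8 (git add d.txt): modified={none} staged={d.txt}
After op 9 (modify b.txt): modified={b.txt} staged={d.txt}
After op 10 (git reset d.txt): modified={b.txt, d.txt} staged={none}
After op 11 (git commit): modified={b.txt, d.txt} staged={none}
After op 12 (git add d.txt): modified={b.txt} staged={d.txt}
After op 13 (modify c.txt): modified={b.txt, c.txt} staged={d.txt}
After op 14 (git add d.txt): modified={b.txt, c.txt} staged={d.txt}
After op 15 (git add b.txt): modified={c.txt} staged={b.txt, d.txt}
After op 16 (modify a.txt): modified={a.txt, c.txt} staged={b.txt, d.txt}
After op 17 (git commit): modified={a.txt, c.txt} staged={none}
After op 18 (modify d.txt): modified={a.txt, c.txt, d.txt} staged={none}
After op 19 (git add d.txt): modified={a.txt, c.txt} staged={d.txt}
After op 20 (modify d.txt): modified={a.txt, c.txt, d.txt} staged={d.txt}
After op 21 (modify a.txt): modified={a.txt, c.txt, d.txt} staged={d.txt}
After op 22 (modify b.txt): modified={a.txt, b.txt, c.txt, d.txt} staged={d.txt}
Final staged set: {d.txt} -> count=1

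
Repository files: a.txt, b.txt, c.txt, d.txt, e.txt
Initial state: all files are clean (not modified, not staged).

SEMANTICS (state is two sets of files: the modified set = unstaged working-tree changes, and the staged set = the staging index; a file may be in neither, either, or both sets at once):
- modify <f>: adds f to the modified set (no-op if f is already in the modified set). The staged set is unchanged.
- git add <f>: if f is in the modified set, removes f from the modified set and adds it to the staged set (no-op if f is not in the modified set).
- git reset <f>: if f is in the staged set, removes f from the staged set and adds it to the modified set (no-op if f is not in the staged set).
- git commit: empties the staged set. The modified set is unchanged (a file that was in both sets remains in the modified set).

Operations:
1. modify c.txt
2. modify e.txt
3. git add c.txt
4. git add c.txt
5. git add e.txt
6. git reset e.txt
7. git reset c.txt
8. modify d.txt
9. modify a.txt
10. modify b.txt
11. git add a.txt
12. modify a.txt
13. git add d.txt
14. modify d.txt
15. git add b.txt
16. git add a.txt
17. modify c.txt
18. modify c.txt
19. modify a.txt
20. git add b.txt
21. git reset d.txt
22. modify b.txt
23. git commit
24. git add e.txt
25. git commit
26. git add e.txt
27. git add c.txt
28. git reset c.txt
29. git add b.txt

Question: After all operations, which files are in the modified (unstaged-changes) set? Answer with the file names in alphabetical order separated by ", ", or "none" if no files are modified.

After op 1 (modify c.txt): modified={c.txt} staged={none}
After op 2 (modify e.txt): modified={c.txt, e.txt} staged={none}
After op 3 (git add c.txt): modified={e.txt} staged={c.txt}
After op 4 (git add c.txt): modified={e.txt} staged={c.txt}
After op 5 (git add e.txt): modified={none} staged={c.txt, e.txt}
After op 6 (git reset e.txt): modified={e.txt} staged={c.txt}
After op 7 (git reset c.txt): modified={c.txt, e.txt} staged={none}
After op 8 (modify d.txt): modified={c.txt, d.txt, e.txt} staged={none}
After op 9 (modify a.txt): modified={a.txt, c.txt, d.txt, e.txt} staged={none}
After op 10 (modify b.txt): modified={a.txt, b.txt, c.txt, d.txt, e.txt} staged={none}
After op 11 (git add a.txt): modified={b.txt, c.txt, d.txt, e.txt} staged={a.txt}
After op 12 (modify a.txt): modified={a.txt, b.txt, c.txt, d.txt, e.txt} staged={a.txt}
After op 13 (git add d.txt): modified={a.txt, b.txt, c.txt, e.txt} staged={a.txt, d.txt}
After op 14 (modify d.txt): modified={a.txt, b.txt, c.txt, d.txt, e.txt} staged={a.txt, d.txt}
After op 15 (git add b.txt): modified={a.txt, c.txt, d.txt, e.txt} staged={a.txt, b.txt, d.txt}
After op 16 (git add a.txt): modified={c.txt, d.txt, e.txt} staged={a.txt, b.txt, d.txt}
After op 17 (modify c.txt): modified={c.txt, d.txt, e.txt} staged={a.txt, b.txt, d.txt}
After op 18 (modify c.txt): modified={c.txt, d.txt, e.txt} staged={a.txt, b.txt, d.txt}
After op 19 (modify a.txt): modified={a.txt, c.txt, d.txt, e.txt} staged={a.txt, b.txt, d.txt}
After op 20 (git add b.txt): modified={a.txt, c.txt, d.txt, e.txt} staged={a.txt, b.txt, d.txt}
After op 21 (git reset d.txt): modified={a.txt, c.txt, d.txt, e.txt} staged={a.txt, b.txt}
After op 22 (modify b.txt): modified={a.txt, b.txt, c.txt, d.txt, e.txt} staged={a.txt, b.txt}
After op 23 (git commit): modified={a.txt, b.txt, c.txt, d.txt, e.txt} staged={none}
After op 24 (git add e.txt): modified={a.txt, b.txt, c.txt, d.txt} staged={e.txt}
After op 25 (git commit): modified={a.txt, b.txt, c.txt, d.txt} staged={none}
After op 26 (git add e.txt): modified={a.txt, b.txt, c.txt, d.txt} staged={none}
After op 27 (git add c.txt): modified={a.txt, b.txt, d.txt} staged={c.txt}
After op 28 (git reset c.txt): modified={a.txt, b.txt, c.txt, d.txt} staged={none}
After op 29 (git add b.txt): modified={a.txt, c.txt, d.txt} staged={b.txt}

Answer: a.txt, c.txt, d.txt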